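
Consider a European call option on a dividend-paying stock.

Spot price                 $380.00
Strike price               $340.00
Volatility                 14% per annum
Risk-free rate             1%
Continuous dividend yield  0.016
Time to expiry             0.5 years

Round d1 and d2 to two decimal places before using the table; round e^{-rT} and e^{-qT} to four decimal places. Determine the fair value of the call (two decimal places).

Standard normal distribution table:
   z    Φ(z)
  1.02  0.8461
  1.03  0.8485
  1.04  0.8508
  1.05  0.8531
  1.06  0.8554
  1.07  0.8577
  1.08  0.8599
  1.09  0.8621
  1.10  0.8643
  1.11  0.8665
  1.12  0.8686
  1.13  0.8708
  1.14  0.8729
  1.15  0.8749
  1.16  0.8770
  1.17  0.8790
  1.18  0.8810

T = 0.5;  σ√T = 0.0990
ln(S/K) + (r − q + σ²/2)T = ln(380/340) + (0.01 − 0.016 + 0.14²/2)·0.5 = 0.1112 + 0.0019 = 0.1131
d₁ = 0.1131 / 0.0990 = 1.1427 → 1.14
d₂ = d₁ − σ√T = 1.1427 − 0.0990 = 1.0437 → 1.04
exp(−qT) = exp(−0.016·0.5) = 0.9920;  exp(−rT) = exp(−0.01·0.5) = 0.9950
N(d₁) = N(1.14) = 0.8729;  N(d₂) = N(1.04) = 0.8508
C = 380·0.9920·0.8729 − 340·0.9950·0.8508 = 329.0484 − 287.8256 = 41.2227

$41.22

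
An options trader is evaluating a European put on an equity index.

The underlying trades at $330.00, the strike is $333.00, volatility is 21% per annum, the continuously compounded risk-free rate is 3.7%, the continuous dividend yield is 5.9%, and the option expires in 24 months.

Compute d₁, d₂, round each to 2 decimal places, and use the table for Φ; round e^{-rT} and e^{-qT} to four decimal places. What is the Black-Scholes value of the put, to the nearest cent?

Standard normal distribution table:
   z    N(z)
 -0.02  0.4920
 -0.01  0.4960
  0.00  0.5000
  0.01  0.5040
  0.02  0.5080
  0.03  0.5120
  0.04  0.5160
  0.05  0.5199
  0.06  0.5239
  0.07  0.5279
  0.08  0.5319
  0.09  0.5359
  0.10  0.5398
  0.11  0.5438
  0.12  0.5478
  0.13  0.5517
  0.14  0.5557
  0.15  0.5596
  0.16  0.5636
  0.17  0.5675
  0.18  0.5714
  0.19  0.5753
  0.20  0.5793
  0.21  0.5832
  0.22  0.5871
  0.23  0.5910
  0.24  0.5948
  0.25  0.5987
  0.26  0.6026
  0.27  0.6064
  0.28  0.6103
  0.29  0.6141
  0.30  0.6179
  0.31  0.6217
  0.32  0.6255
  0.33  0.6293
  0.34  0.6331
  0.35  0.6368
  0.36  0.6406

$44.46

T = 2;  σ√T = 0.2970
ln(S/K) + (r − q + σ²/2)T = ln(330/333) + (0.037 − 0.059 + 0.21²/2)·2 = -0.0090 + 0.0001 = -0.0089
d₁ = -0.0089 / 0.2970 = -0.0301 ≈ -0.03
d₂ = d₁ − σ√T = -0.0301 − 0.2970 = -0.3271 ≈ -0.33
e^(−qT) = e^(−0.059·2) = 0.8887;  e^(−rT) = e^(−0.037·2) = 0.9287
N(−d₂) = N(0.33) = 0.6293;  N(−d₁) = N(0.03) = 0.5120
P = 333·0.9287·0.6293 − 330·0.8887·0.5120 = 194.6155 − 150.1548 = 44.4607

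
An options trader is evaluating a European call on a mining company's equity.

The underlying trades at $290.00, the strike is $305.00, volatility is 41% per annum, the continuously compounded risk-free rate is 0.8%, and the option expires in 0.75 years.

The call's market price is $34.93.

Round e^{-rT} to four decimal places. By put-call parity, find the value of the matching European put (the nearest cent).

exp(−rT) = exp(−0.008·0.75) = 0.9940
Put-call parity: C − P = S − K·e^(−rT) = 290 − 305·0.9940 = 290 − 303.1700 = -13.1700
P = C − (C − P) = 34.93 − (-13.1700) = 48.1000

$48.10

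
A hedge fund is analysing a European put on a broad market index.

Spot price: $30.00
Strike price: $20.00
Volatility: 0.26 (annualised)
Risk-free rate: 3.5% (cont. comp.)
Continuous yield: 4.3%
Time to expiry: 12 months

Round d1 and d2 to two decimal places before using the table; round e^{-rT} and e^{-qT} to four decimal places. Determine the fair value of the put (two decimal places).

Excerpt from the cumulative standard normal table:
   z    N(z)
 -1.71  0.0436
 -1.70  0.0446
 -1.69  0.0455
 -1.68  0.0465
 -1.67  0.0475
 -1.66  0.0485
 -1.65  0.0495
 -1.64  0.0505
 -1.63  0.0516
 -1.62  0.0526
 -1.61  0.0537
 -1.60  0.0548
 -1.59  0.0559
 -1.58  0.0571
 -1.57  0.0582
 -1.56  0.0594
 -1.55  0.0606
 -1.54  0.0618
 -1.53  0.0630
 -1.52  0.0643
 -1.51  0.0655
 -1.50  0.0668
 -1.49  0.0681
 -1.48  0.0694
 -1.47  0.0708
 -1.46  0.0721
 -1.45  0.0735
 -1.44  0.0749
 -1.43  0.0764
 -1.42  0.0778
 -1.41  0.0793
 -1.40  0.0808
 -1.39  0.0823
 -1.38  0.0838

$0.17

σ√T = 0.26·√1 = 0.2600
d₁ = [ln(30/20) + (0.035 − 0.043 + 0.26²/2)·1] / 0.2600 = [0.4055 + 0.0258] / 0.2600 = 1.6587 ⇒ 1.66
d₂ = d₁ − σ√T = 1.6587 − 0.2600 = 1.3987 ⇒ 1.40
e^(−qT) = e^(−0.043·1) = 0.9579;  e^(−rT) = e^(−0.035·1) = 0.9656
P = 20·0.9656·N(-1.40) − 30·0.9579·N(-1.66) = 20·0.9656·0.0808 − 30·0.9579·0.0485 = 1.5604 − 1.3937 = 0.1667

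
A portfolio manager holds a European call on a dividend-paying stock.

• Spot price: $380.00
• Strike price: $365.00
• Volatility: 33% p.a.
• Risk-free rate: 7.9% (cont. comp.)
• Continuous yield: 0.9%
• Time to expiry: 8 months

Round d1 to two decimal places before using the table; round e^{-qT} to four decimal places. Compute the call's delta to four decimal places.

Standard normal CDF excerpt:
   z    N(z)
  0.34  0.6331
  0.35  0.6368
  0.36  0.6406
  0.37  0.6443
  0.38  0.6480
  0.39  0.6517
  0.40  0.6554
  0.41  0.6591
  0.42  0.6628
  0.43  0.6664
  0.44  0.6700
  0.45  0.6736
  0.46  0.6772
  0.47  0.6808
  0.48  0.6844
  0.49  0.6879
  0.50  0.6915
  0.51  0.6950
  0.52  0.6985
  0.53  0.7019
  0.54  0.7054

0.6731

σ√T = 0.33·√0.6667 = 0.2694
d₁ = [ln(380/365) + (0.079 − 0.009 + ½·0.33²)·0.6667] / (σ√T) = (0.0403 + 0.0830) / 0.2694 = 0.4574 ≈ 0.46
N(d₁) = N(0.46) = 0.6772
Δ_call = exp(−qT)·N(d₁) = 0.9940·0.6772 = 0.6731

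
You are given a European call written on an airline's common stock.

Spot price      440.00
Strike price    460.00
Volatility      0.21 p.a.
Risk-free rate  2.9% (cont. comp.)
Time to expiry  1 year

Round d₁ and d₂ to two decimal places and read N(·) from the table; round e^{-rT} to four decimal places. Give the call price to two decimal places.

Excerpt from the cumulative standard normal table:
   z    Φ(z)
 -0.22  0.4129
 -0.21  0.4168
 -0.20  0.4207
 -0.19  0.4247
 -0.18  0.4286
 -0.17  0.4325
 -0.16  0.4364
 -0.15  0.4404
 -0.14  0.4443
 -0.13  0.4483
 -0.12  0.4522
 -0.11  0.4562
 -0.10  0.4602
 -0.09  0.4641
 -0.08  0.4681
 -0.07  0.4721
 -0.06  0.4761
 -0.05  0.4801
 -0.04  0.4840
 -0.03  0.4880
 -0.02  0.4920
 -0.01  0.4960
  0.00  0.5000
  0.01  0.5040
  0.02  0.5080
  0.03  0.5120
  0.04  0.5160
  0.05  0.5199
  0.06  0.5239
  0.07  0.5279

T = 1;  σ√T = 0.2100
ln(S/K) + (r + σ²/2)T = ln(440/460) + (0.029 + 0.21²/2)·1 = -0.0445 + 0.0510 = 0.0066
d₁ = 0.0066 / 0.2100 = 0.0314 ⇒ 0.03
d₂ = d₁ − σ√T = 0.0314 − 0.2100 = -0.1786 ⇒ -0.18
e^(−rT) = e^(−0.029·1) = 0.9714
C = 440·N(0.03) − 460·0.9714·N(-0.18) = 440·0.5120 − 460·0.9714·0.4286 = 225.2800 − 191.5173 = 33.7627

33.76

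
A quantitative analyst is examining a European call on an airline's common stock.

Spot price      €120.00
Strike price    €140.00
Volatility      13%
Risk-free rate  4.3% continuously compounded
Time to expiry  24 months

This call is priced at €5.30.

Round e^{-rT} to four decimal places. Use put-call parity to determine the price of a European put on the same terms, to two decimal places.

exp(−rT) = exp(−0.043·2) = 0.9176
Put-call parity: C − P = S − K·e^(−rT) = 120 − 140·0.9176 = 120 − 128.4640 = -8.4640
P = C − (C − P) = 5.30 − (-8.4640) = 13.7640

€13.76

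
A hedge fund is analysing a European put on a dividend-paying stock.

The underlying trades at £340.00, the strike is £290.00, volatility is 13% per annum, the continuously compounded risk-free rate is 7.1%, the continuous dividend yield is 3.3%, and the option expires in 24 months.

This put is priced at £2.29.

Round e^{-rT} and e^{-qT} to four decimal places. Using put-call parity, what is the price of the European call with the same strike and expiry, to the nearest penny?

£68.96

exp(−qT) = exp(−0.033·2) = 0.9361;  exp(−rT) = exp(−0.071·2) = 0.8676
Put-call parity: C − P = S·e^(−qT) − K·e^(−rT) = 340·0.9361 − 290·0.8676 = 318.2740 − 251.6040 = 66.6700
C = P + (C − P) = 2.29 + (66.6700) = 68.9600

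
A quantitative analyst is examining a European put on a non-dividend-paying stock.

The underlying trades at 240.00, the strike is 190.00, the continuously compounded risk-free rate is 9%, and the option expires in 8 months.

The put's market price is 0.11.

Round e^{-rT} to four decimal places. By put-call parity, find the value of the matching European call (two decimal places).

exp(−rT) = exp(−0.09·0.6667) = 0.9418
Put-call parity: C − P = S − K·e^(−rT) = 240 − 190·0.9418 = 240 − 178.9420 = 61.0580
C = P + (C − P) = 0.11 + (61.0580) = 61.1680

61.17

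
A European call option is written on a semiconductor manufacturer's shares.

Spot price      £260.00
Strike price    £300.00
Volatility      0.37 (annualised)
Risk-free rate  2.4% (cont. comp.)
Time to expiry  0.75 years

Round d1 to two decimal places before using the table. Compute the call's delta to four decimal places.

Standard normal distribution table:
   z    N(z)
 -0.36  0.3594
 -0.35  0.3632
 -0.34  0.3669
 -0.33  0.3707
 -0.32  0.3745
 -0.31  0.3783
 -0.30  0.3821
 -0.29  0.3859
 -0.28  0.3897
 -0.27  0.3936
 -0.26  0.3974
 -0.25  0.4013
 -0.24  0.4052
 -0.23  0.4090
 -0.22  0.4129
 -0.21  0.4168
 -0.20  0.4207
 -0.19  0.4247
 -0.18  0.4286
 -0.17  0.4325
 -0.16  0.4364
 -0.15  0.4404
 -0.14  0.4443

σ√T = 0.37·√0.75 = 0.3204
d₁ = [ln(260/300) + (0.024 + ½·0.37²)·0.75] / (σ√T) = (-0.1431 + 0.0693) / 0.3204 = -0.2302 which rounds to -0.23
N(d₁) = N(-0.23) = 0.4090
Δ_call = N(d₁) = 0.4090

0.4090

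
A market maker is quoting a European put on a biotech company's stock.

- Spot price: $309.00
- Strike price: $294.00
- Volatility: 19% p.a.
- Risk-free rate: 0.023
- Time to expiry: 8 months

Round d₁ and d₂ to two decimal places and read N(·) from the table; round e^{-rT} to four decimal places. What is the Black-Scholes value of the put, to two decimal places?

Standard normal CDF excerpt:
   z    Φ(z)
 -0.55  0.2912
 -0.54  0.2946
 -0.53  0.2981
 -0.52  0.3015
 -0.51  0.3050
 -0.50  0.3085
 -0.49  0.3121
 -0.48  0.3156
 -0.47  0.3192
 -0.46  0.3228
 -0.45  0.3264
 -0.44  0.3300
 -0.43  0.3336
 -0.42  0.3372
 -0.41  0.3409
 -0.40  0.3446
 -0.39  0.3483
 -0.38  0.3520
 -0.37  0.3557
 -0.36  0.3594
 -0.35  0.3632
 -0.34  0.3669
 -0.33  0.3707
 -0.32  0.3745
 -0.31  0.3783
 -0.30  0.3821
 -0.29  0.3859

$10.90

T = 0.6667;  σ√T = 0.1551
d₁ = [ln(309/294) + (0.023 + 0.19²/2)·0.6667] / 0.1551 = [0.0498 + 0.0274] / 0.1551 = 0.4972 ⇒ 0.50
d₂ = d₁ − σ√T = 0.4972 − 0.1551 = 0.3420 ⇒ 0.34
exp(−rT) = exp(−0.023·0.6667) = 0.9848
N(−d₂) = N(-0.34) = 0.3669;  N(−d₁) = N(-0.50) = 0.3085
P = 294·0.9848·0.3669 − 309·0.3085 = 106.2290 − 95.3265 = 10.9025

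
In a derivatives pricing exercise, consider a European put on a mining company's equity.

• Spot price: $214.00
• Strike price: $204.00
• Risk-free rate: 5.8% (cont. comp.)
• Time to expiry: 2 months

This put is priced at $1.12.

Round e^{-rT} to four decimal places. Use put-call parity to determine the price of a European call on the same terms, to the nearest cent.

e^(−rT) = e^(−0.058·0.1667) = 0.9904
Put-call parity: C − P = S − K·e^(−rT) = 214 − 204·0.9904 = 214 − 202.0416 = 11.9584
C = P + (C − P) = 1.12 + (11.9584) = 13.0784

$13.08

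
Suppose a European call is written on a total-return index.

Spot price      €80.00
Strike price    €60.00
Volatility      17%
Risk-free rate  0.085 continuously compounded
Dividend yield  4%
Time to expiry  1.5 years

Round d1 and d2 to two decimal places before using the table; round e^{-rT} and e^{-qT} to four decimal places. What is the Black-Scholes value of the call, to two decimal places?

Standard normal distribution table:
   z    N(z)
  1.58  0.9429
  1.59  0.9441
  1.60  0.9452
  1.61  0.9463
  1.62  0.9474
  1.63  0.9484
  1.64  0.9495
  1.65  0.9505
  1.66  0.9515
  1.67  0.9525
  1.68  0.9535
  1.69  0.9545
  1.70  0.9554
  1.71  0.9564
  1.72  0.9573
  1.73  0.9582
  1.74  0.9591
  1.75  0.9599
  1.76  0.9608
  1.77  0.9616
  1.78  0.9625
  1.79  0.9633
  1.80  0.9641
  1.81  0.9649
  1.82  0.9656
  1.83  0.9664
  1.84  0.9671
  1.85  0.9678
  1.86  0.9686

€22.78

σ√T = 0.17·√1.5 = 0.2082
ln(S/K) + (r − q + σ²/2)T = ln(80/60) + (0.085 − 0.04 + 0.17²/2)·1.5 = 0.2877 + 0.0892 = 0.3769
d₁ = 0.3769 / 0.2082 = 1.8100 ≈ 1.81
d₂ = d₁ − σ√T = 1.8100 − 0.2082 = 1.6018 ≈ 1.60
e^(−qT) = e^(−0.04·1.5) = 0.9418;  e^(−rT) = e^(−0.085·1.5) = 0.8803
C = 80·0.9418·N(1.81) − 60·0.8803·N(1.60) = 80·0.9418·0.9649 − 60·0.8803·0.9452 = 72.6994 − 49.9236 = 22.7759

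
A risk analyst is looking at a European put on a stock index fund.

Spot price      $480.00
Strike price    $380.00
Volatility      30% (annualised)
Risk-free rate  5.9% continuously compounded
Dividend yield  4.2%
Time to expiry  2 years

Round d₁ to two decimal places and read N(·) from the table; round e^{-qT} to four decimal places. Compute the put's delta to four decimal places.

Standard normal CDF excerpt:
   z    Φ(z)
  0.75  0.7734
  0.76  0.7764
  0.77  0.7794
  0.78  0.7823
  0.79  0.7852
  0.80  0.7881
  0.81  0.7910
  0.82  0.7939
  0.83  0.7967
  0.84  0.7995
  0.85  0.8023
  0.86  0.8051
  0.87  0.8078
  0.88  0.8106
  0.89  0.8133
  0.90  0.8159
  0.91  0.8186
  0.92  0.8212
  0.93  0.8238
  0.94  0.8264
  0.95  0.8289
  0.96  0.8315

-0.1843

T = 2;  σ√T = 0.4243
ln(S/K) + (r − q + σ²/2)T = ln(480/380) + (0.059 − 0.042 + 0.3²/2)·2 = 0.2336 + 0.1240 = 0.3576
d₁ = 0.3576 / 0.4243 = 0.8429 ⇒ 0.84
N(d₁) = N(0.84) = 0.7995
Δ_put = e^(−qT)·(N(d₁) − 1) = 0.9194·(0.7995 − 1) = -0.1843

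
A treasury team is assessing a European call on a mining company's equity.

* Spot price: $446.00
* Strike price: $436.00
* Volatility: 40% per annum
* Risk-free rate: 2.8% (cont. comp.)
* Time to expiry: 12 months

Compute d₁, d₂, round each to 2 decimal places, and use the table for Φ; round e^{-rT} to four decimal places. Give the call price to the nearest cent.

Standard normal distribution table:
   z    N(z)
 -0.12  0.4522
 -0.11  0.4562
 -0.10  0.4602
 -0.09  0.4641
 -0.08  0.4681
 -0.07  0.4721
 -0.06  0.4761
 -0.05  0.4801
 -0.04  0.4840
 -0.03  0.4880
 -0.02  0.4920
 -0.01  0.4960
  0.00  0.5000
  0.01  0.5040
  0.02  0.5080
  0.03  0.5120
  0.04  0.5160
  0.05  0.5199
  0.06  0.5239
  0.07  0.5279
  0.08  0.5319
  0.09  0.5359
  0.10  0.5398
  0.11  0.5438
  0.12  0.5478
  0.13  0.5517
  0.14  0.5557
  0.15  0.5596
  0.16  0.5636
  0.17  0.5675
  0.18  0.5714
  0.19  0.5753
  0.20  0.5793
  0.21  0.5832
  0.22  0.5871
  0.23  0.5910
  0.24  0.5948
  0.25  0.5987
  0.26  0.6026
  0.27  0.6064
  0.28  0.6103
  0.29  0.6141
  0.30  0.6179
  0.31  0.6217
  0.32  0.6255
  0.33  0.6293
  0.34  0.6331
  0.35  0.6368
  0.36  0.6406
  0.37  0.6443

σ√T = 0.4·√1 = 0.4000
d₁ = [ln(446/436) + (0.028 + 0.4²/2)·1] / 0.4000 = [0.0227 + 0.1080] / 0.4000 = 0.3267 which rounds to 0.33
d₂ = d₁ − σ√T = 0.3267 − 0.4000 = -0.0733 which rounds to -0.07
exp(−rT) = exp(−0.028·1) = 0.9724
N(d₁) = N(0.33) = 0.6293;  N(d₂) = N(-0.07) = 0.4721
C = 446·0.6293 − 436·0.9724·0.4721 = 280.6678 − 200.1545 = 80.5133

$80.51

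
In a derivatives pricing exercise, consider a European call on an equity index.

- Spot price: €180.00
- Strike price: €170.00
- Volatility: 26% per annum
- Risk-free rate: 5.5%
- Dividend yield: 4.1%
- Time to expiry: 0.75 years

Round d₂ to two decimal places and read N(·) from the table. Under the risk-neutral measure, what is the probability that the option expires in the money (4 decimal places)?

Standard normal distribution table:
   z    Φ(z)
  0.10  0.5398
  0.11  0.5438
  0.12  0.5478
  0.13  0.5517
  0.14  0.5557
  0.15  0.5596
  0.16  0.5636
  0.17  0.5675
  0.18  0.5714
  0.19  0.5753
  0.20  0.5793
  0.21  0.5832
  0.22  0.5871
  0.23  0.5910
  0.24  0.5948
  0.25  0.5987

T = 0.75;  σ√T = 0.2252
d₁ = [ln(180/170) + (0.055 − 0.041 + ½·0.26²)·0.75] / (σ√T) = (0.0572 + 0.0358) / 0.2252 = 0.4131 ⇒ 0.41
d₂ = 0.4131 − 0.2252 = 0.1879 ⇒ 0.19
Pr(exercise) under Q = N(d₂) = 0.5753

0.5753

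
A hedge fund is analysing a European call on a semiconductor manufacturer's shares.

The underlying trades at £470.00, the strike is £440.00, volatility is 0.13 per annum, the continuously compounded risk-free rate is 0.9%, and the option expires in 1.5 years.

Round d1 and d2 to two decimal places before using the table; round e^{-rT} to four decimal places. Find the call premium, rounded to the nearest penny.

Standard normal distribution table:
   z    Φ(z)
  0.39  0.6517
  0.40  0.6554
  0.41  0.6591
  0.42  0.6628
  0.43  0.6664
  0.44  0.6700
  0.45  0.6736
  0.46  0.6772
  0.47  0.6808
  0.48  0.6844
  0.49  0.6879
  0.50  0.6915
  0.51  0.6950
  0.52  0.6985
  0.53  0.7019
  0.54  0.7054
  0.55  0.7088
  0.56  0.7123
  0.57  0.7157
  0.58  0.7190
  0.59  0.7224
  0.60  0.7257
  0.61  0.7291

£50.21

σ√T = 0.13 × 1.2247 = 0.1592
d₁ = [ln(470/440) + (0.009 + 0.13²/2)·1.5] / 0.1592 = [0.0660 + 0.0262] / 0.1592 = 0.5787 → 0.58
d₂ = d₁ − σ√T = 0.5787 − 0.1592 = 0.4194 → 0.42
exp(−rT) = exp(−0.009·1.5) = 0.9866
N(d₁) = N(0.58) = 0.7190;  N(d₂) = N(0.42) = 0.6628
C = 470·0.7190 − 440·0.9866·0.6628 = 337.9300 − 287.7241 = 50.2059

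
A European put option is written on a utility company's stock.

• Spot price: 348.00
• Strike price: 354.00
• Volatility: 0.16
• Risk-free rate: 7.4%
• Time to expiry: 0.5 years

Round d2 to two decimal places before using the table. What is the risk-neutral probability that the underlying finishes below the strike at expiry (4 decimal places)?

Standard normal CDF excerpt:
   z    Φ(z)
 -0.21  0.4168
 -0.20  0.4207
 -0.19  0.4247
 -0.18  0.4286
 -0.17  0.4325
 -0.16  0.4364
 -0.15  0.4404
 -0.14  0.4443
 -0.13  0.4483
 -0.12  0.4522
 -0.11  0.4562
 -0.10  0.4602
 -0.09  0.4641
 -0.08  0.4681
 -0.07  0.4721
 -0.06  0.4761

σ√T = 0.16 × 0.7071 = 0.1131
ln(S/K) + (r + σ²/2)T = ln(348/354) + (0.074 + 0.16²/2)·0.5 = -0.0171 + 0.0434 = 0.0263
d₁ = 0.0263 / 0.1131 = 0.2325 ≈ 0.23
d₂ = d₁ − σ√T = 0.2325 − 0.1131 = 0.1194 ≈ 0.12
Risk-neutral Pr[S_T < K] = N(−d₂) = N(-0.12) = 0.4522

0.4522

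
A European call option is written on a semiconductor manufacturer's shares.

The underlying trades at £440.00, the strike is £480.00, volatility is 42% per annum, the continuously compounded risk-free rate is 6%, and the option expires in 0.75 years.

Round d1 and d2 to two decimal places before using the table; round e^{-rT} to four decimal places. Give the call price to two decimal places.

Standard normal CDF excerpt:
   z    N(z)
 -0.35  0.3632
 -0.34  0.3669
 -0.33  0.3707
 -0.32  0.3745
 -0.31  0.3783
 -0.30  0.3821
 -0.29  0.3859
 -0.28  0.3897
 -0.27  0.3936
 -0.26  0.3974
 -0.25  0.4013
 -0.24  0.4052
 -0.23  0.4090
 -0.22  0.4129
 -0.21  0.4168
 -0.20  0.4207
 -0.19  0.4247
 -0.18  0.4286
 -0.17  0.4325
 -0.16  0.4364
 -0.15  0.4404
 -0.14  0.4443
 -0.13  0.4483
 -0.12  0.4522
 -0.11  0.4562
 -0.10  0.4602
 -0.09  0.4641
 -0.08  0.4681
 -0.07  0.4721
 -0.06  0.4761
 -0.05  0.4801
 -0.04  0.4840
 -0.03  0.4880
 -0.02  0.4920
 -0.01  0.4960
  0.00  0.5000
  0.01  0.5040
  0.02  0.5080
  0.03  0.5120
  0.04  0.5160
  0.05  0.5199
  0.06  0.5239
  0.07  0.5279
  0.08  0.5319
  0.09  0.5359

£56.94

σ√T = 0.42 × 0.8660 = 0.3637
d₁ = [ln(440/480) + (0.06 + 0.42²/2)·0.75] / 0.3637 = [-0.0870 + 0.1111] / 0.3637 = 0.0664 ⇒ 0.07
d₂ = d₁ − σ√T = 0.0664 − 0.3637 = -0.2974 ⇒ -0.30
exp(−rT) = exp(−0.06·0.75) = 0.9560
N(d₁) = N(0.07) = 0.5279;  N(d₂) = N(-0.30) = 0.3821
C = 440·0.5279 − 480·0.9560·0.3821 = 232.2760 − 175.3380 = 56.9380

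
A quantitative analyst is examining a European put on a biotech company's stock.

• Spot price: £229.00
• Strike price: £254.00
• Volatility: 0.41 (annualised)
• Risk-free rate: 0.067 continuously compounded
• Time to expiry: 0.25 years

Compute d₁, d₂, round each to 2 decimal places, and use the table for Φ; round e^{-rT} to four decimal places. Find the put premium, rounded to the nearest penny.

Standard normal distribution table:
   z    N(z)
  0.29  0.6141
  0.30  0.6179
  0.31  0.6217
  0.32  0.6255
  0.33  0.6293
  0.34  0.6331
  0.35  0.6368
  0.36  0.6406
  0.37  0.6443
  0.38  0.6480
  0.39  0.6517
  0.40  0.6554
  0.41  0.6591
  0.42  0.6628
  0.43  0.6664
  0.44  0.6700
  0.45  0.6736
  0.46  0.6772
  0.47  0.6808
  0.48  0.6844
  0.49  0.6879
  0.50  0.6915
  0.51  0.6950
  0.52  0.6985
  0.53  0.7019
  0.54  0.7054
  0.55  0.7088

σ√T = 0.41 × 0.5000 = 0.2050
d₁ = [ln(229/254) + (0.067 + 0.41²/2)·0.25] / 0.2050 = [-0.1036 + 0.0378] / 0.2050 = -0.3212 ⇒ -0.32
d₂ = d₁ − σ√T = -0.3212 − 0.2050 = -0.5262 ⇒ -0.53
exp(−rT) = exp(−0.067·0.25) = 0.9834
N(−d₂) = N(0.53) = 0.7019;  N(−d₁) = N(0.32) = 0.6255
P = 254·0.9834·0.7019 − 229·0.6255 = 175.3231 − 143.2395 = 32.0836

£32.08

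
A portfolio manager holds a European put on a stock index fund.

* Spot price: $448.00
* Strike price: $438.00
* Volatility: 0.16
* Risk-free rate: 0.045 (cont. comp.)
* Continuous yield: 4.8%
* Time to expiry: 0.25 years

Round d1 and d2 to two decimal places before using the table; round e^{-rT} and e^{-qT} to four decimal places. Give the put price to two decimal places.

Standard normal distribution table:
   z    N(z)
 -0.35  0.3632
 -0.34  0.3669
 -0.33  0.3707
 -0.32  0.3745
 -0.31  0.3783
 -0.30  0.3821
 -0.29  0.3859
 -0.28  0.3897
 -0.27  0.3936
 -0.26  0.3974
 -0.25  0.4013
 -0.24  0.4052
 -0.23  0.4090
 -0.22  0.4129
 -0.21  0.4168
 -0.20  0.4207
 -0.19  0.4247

$9.67

T = 0.25;  σ√T = 0.0800
d₁ = [ln(448/438) + (0.045 − 0.048 + ½·0.16²)·0.25] / (σ√T) = (0.0226 + 0.0024) / 0.0800 = 0.3128 ≈ 0.31
d₂ = 0.3128 − 0.0800 = 0.2328 ≈ 0.23
e^(−qT) = e^(−0.048·0.25) = 0.9881;  e^(−rT) = e^(−0.045·0.25) = 0.9888
N(−d₂) = N(-0.23) = 0.4090;  N(−d₁) = N(-0.31) = 0.3783
P = 438·0.9888·0.4090 − 448·0.9881·0.3783 = 177.1356 − 167.4616 = 9.6740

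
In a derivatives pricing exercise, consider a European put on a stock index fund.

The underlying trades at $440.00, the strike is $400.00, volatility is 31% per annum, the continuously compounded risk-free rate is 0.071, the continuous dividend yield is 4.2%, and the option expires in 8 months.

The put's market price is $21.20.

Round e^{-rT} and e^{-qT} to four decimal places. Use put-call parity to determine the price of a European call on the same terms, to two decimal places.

$67.54

e^(−qT) = e^(−0.042·0.6667) = 0.9724;  e^(−rT) = e^(−0.071·0.6667) = 0.9538
Put-call parity: C − P = S·e^(−qT) − K·e^(−rT) = 440·0.9724 − 400·0.9538 = 427.8560 − 381.5200 = 46.3360
C = P + (C − P) = 21.20 + (46.3360) = 67.5360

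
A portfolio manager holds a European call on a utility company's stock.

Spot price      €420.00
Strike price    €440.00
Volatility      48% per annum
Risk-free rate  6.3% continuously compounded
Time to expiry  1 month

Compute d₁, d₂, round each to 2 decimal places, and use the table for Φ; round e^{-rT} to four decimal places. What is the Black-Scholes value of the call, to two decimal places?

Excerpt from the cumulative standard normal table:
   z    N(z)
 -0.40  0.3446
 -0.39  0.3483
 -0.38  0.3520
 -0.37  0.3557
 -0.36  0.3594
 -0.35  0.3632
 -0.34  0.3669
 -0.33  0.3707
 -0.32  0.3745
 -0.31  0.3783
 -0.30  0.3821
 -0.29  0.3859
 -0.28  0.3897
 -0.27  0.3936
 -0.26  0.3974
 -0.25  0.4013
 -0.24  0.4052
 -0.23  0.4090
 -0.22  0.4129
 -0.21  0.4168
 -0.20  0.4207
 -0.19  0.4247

σ√T = 0.48 × 0.2887 = 0.1386
d₁ = [ln(420/440) + (0.063 + ½·0.48²)·0.08333] / (σ√T) = (-0.0465 + 0.0148) / 0.1386 = -0.2286 → -0.23
d₂ = -0.2286 − 0.1386 = -0.3671 → -0.37
exp(−rT) = exp(−0.063·0.08333) = 0.9948
N(d₁) = N(-0.23) = 0.4090;  N(d₂) = N(-0.37) = 0.3557
C = 420·0.4090 − 440·0.9948·0.3557 = 171.7800 − 155.6942 = 16.0858

€16.09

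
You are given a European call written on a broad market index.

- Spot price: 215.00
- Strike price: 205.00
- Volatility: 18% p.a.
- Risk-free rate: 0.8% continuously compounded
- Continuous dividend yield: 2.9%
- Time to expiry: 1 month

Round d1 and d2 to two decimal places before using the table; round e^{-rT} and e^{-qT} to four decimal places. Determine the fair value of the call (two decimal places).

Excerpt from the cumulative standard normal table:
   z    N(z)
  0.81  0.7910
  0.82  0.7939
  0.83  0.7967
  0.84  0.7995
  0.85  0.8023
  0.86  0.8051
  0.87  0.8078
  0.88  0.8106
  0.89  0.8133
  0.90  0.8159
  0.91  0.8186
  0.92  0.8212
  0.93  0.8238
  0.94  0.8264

σ√T = 0.18 × 0.2887 = 0.0520
d₁ = [ln(215/205) + (0.008 − 0.029 + 0.18²/2)·0.08333] / 0.0520 = [0.0476 − 0.0004] / 0.0520 = 0.9089 which rounds to 0.91
d₂ = d₁ − σ√T = 0.9089 − 0.0520 = 0.8569 which rounds to 0.86
exp(−qT) = exp(−0.029·0.08333) = 0.9976;  exp(−rT) = exp(−0.008·0.08333) = 0.9993
C = 215·0.9976·N(0.91) − 205·0.9993·N(0.86) = 215·0.9976·0.8186 − 205·0.9993·0.8051 = 175.5766 − 164.9300 = 10.6466

10.65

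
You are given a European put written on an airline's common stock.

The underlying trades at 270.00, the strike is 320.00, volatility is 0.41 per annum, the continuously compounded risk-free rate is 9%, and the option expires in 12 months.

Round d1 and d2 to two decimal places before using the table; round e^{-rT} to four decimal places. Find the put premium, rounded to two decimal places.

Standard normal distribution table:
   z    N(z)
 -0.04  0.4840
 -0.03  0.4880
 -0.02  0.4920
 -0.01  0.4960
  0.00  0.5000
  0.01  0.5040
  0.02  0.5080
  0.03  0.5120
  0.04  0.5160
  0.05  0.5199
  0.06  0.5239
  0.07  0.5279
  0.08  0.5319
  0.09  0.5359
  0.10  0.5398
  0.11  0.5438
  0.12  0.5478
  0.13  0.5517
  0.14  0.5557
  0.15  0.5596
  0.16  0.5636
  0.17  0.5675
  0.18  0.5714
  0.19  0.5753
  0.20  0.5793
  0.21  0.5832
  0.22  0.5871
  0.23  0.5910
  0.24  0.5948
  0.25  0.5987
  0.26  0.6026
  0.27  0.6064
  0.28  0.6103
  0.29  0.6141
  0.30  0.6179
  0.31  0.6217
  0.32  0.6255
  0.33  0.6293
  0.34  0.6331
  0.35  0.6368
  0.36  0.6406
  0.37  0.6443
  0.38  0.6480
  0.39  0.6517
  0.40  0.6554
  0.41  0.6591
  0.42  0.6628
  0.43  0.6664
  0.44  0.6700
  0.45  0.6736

57.75

σ√T = 0.41 × 1.0000 = 0.4100
d₁ = [ln(270/320) + (0.09 + ½·0.41²)·1] / (σ√T) = (-0.1699 + 0.1740) / 0.4100 = 0.0101 which rounds to 0.01
d₂ = 0.0101 − 0.4100 = -0.3999 which rounds to -0.40
exp(−rT) = exp(−0.09·1) = 0.9139
P = 320·0.9139·N(0.40) − 270·N(-0.01) = 320·0.9139·0.6554 − 270·0.4960 = 191.6704 − 133.9200 = 57.7504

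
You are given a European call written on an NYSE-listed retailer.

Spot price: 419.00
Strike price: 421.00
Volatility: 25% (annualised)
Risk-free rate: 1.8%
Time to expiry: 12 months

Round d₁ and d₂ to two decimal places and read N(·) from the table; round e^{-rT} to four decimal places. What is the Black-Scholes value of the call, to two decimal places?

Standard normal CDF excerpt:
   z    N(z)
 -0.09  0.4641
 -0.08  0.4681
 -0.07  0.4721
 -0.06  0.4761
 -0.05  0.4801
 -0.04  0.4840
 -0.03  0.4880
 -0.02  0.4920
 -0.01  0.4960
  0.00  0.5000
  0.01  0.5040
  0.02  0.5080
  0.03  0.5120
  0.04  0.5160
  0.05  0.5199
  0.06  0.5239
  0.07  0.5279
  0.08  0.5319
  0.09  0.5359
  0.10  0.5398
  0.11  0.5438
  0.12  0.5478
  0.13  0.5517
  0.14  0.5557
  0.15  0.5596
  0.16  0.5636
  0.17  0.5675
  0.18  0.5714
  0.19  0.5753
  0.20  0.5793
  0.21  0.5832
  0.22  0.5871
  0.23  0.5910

T = 1;  σ√T = 0.2500
d₁ = [ln(419/421) + (0.018 + 0.25²/2)·1] / 0.2500 = [-0.0048 + 0.0493] / 0.2500 = 0.1780 → 0.18
d₂ = d₁ − σ√T = 0.1780 − 0.2500 = -0.0720 → -0.07
exp(−rT) = exp(−0.018·1) = 0.9822
N(d₁) = N(0.18) = 0.5714;  N(d₂) = N(-0.07) = 0.4721
C = 419·0.5714 − 421·0.9822·0.4721 = 239.4166 − 195.2163 = 44.2003

44.20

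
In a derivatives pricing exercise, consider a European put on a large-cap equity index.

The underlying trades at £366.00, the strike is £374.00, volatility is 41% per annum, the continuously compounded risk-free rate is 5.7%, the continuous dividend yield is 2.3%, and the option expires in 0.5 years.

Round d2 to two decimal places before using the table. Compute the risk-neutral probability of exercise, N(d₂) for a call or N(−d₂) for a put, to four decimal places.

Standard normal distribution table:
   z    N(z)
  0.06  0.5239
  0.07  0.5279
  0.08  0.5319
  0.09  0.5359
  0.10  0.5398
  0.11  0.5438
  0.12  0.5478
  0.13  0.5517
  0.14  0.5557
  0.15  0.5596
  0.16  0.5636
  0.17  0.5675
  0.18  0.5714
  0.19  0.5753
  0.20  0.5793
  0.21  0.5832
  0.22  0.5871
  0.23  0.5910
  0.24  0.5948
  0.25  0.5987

0.5636

σ√T = 0.41·√0.5 = 0.2899
d₁ = [ln(366/374) + (0.057 − 0.023 + ½·0.41²)·0.5] / (σ√T) = (-0.0216 + 0.0590) / 0.2899 = 0.1290 → 0.13
d₂ = 0.1290 − 0.2899 = -0.1609 → -0.16
Risk-neutral Pr[S_T < K] = N(−d₂) = N(0.16) = 0.5636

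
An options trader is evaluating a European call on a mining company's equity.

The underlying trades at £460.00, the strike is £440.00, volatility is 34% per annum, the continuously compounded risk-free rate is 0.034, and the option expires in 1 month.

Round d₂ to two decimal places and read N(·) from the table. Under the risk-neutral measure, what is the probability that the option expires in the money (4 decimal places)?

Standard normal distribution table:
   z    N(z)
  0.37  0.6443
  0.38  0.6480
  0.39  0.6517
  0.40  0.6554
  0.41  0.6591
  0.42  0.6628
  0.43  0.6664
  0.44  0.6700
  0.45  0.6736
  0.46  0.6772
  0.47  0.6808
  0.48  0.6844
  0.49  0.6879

0.6664

σ√T = 0.34 × 0.2887 = 0.0981
d₁ = [ln(460/440) + (0.034 + ½·0.34²)·0.08333] / (σ√T) = (0.0445 + 0.0077) / 0.0981 = 0.5308 which rounds to 0.53
d₂ = 0.5308 − 0.0981 = 0.4327 which rounds to 0.43
Risk-neutral Pr[S_T > K] = N(d₂) = N(0.43) = 0.6664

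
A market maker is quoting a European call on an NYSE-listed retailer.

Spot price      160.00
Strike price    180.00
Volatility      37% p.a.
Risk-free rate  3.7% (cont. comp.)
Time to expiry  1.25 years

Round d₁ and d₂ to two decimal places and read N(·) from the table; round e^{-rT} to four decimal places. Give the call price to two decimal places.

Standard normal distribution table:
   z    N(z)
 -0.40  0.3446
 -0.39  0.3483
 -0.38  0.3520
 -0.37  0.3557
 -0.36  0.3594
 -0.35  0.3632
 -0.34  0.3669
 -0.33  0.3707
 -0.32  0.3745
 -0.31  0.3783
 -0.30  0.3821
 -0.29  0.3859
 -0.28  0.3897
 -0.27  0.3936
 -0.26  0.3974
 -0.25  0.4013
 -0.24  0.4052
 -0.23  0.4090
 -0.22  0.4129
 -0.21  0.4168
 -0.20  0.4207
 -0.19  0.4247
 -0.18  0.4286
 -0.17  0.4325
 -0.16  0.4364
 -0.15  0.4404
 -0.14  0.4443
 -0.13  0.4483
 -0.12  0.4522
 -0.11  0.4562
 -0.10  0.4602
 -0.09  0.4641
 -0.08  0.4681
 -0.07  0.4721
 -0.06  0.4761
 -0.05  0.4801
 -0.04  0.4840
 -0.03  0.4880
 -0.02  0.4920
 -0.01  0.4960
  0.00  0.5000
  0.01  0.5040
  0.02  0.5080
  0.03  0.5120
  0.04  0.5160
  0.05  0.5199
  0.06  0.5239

21.42

σ√T = 0.37·√1.25 = 0.4137
d₁ = [ln(160/180) + (0.037 + 0.37²/2)·1.25] / 0.4137 = [-0.1178 + 0.1318] / 0.4137 = 0.0339 → 0.03
d₂ = d₁ − σ√T = 0.0339 − 0.4137 = -0.3798 → -0.38
e^(−rT) = e^(−0.037·1.25) = 0.9548
N(d₁) = N(0.03) = 0.5120;  N(d₂) = N(-0.38) = 0.3520
C = 160·0.5120 − 180·0.9548·0.3520 = 81.9200 − 60.4961 = 21.4239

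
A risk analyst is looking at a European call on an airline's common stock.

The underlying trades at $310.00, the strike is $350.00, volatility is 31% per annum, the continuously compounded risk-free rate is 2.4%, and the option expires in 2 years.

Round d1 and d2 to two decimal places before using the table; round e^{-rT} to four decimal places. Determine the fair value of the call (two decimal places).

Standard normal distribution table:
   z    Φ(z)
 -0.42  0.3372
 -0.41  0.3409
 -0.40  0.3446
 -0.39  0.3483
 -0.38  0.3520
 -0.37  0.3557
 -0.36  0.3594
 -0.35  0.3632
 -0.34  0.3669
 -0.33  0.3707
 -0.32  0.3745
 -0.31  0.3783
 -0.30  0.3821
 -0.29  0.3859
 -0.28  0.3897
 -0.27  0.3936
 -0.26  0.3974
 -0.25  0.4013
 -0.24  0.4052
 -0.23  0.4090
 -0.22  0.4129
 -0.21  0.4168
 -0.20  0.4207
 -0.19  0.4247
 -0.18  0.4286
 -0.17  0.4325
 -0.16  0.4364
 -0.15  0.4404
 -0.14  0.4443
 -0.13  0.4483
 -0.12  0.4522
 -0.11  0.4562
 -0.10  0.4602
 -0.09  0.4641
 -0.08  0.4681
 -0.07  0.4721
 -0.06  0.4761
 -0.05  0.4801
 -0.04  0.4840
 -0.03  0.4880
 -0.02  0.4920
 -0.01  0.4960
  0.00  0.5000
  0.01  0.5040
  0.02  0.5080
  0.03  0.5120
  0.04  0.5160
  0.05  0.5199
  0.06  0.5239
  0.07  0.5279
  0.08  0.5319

$44.98

σ√T = 0.31 × 1.4142 = 0.4384
ln(S/K) + (r + σ²/2)T = ln(310/350) + (0.024 + 0.31²/2)·2 = -0.1214 + 0.1441 = 0.0227
d₁ = 0.0227 / 0.4384 = 0.0519 ≈ 0.05
d₂ = d₁ − σ√T = 0.0519 − 0.4384 = -0.3865 ≈ -0.39
e^(−rT) = e^(−0.024·2) = 0.9531
N(d₁) = N(0.05) = 0.5199;  N(d₂) = N(-0.39) = 0.3483
C = 310·0.5199 − 350·0.9531·0.3483 = 161.1690 − 116.1877 = 44.9813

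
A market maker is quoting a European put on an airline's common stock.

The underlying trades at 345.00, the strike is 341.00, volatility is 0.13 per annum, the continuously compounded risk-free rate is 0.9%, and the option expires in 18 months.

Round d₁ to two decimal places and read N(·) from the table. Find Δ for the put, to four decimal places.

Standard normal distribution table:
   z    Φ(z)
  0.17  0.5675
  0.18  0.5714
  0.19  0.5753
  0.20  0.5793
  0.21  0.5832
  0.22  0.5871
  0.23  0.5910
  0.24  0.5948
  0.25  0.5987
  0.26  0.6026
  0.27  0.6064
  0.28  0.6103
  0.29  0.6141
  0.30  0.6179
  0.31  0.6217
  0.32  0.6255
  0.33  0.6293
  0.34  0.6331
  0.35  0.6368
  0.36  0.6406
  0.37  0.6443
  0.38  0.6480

-0.4052

σ√T = 0.13 × 1.2247 = 0.1592
d₁ = [ln(345/341) + (0.009 + 0.13²/2)·1.5] / 0.1592 = [0.0117 + 0.0262] / 0.1592 = 0.2376 ≈ 0.24
N(d₁) = N(0.24) = 0.5948
Δ_put = N(d₁) − 1 = 0.5948 − 1 = -0.4052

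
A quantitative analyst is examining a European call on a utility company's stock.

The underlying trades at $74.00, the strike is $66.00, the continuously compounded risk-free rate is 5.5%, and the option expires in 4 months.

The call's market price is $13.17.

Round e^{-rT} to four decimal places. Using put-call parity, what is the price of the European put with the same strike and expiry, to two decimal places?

exp(−rT) = exp(−0.055·0.3333) = 0.9818
Put-call parity: C − P = S − K·e^(−rT) = 74 − 66·0.9818 = 74 − 64.7988 = 9.2012
P = C − (C − P) = 13.17 − (9.2012) = 3.9688

$3.97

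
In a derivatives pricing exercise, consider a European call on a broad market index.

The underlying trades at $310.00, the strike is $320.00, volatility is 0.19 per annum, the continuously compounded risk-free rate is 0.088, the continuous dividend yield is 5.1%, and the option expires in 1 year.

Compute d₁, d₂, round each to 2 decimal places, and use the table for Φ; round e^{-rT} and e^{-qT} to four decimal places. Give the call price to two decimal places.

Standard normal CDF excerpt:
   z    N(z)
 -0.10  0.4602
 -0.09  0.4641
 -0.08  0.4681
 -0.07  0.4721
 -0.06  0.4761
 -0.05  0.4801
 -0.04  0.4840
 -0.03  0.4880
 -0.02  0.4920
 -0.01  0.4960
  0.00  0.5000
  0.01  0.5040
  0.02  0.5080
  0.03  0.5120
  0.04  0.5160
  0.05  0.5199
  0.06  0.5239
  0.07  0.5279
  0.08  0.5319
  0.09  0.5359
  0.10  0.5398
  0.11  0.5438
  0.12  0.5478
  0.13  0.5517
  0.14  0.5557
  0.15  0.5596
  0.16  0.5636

T = 1;  σ√T = 0.1900
d₁ = [ln(310/320) + (0.088 − 0.051 + 0.19²/2)·1] / 0.1900 = [-0.0317 + 0.0551] / 0.1900 = 0.1226 ⇒ 0.12
d₂ = d₁ − σ√T = 0.1226 − 0.1900 = -0.0674 ⇒ -0.07
e^(−qT) = e^(−0.051·1) = 0.9503;  e^(−rT) = e^(−0.088·1) = 0.9158
N(d₁) = N(0.12) = 0.5478;  N(d₂) = N(-0.07) = 0.4721
C = 310·0.9503·0.5478 − 320·0.9158·0.4721 = 161.3780 − 138.3517 = 23.0263

$23.03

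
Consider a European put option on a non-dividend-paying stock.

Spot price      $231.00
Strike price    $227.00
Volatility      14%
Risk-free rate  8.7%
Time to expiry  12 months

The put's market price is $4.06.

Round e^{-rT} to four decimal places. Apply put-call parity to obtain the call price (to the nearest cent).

$26.97

exp(−rT) = exp(−0.087·1) = 0.9167
Put-call parity: C − P = S − K·e^(−rT) = 231 − 227·0.9167 = 231 − 208.0909 = 22.9091
C = P + (C − P) = 4.06 + (22.9091) = 26.9691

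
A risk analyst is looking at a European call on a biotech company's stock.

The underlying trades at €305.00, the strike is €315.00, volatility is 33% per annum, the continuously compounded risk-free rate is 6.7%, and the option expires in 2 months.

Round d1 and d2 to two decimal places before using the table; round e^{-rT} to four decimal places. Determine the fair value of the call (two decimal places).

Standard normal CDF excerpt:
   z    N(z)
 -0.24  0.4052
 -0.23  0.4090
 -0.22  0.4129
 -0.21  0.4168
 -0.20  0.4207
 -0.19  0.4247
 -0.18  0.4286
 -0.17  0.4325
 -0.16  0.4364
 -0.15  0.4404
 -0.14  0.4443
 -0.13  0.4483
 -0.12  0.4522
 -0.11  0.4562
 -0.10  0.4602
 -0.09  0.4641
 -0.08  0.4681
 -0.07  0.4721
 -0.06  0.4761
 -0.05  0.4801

€12.93

σ√T = 0.33·√0.1667 = 0.1347
d₁ = [ln(305/315) + (0.067 + 0.33²/2)·0.1667] / 0.1347 = [-0.0323 + 0.0202] / 0.1347 = -0.0892 ⇒ -0.09
d₂ = d₁ − σ√T = -0.0892 − 0.1347 = -0.2239 ⇒ -0.22
exp(−rT) = exp(−0.067·0.1667) = 0.9889
N(d₁) = N(-0.09) = 0.4641;  N(d₂) = N(-0.22) = 0.4129
C = 305·0.4641 − 315·0.9889·0.4129 = 141.5505 − 128.6198 = 12.9307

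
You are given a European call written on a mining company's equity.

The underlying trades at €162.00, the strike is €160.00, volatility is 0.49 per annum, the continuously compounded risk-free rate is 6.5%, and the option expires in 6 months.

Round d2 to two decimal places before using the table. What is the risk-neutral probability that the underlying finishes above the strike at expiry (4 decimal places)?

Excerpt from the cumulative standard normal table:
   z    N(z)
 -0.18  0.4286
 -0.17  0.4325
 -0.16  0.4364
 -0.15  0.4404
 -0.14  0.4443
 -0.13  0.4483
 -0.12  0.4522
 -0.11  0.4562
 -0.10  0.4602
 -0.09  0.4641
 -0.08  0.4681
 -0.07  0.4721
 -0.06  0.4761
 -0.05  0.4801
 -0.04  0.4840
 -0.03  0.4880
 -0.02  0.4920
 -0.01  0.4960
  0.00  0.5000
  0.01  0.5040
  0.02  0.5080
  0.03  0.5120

σ√T = 0.49·√0.5 = 0.3465
d₁ = [ln(162/160) + (0.065 + 0.49²/2)·0.5] / 0.3465 = [0.0124 + 0.0925] / 0.3465 = 0.3029 which rounds to 0.30
d₂ = d₁ − σ√T = 0.3029 − 0.3465 = -0.0436 which rounds to -0.04
Risk-neutral Pr[S_T > K] = N(d₂) = N(-0.04) = 0.4840

0.4840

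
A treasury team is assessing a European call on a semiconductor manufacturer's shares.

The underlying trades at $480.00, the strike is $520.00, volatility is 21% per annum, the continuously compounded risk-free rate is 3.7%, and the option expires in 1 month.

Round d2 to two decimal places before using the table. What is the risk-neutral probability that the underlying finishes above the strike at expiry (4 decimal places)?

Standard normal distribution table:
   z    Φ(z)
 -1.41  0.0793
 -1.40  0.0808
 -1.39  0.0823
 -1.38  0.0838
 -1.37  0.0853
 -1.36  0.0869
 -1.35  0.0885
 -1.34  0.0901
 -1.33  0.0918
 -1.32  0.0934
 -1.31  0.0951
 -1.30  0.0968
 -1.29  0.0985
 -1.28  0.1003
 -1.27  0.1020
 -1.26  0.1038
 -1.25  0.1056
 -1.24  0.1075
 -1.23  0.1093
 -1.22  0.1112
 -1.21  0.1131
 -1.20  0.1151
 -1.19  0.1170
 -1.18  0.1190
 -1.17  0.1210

σ√T = 0.21·√0.08333 = 0.0606
d₁ = [ln(480/520) + (0.037 + 0.21²/2)·0.08333] / 0.0606 = [-0.0800 + 0.0049] / 0.0606 = -1.2392 ≈ -1.24
d₂ = d₁ − σ√T = -1.2392 − 0.0606 = -1.2998 ≈ -1.30
Pr(exercise) under Q = N(d₂) = 0.0968

0.0968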